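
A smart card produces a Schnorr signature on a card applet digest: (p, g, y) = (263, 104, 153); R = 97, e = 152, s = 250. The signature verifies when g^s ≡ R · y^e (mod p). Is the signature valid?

invalid

g^s mod p:
104^2 = 10816 ≡ 33
104^4 ≡ 33^2 = 1089 ≡ 37
104^8 ≡ 37^2 = 1369 ≡ 54
104^16 ≡ 54^2 = 2916 ≡ 23
104^32 ≡ 23^2 = 529 ≡ 3
104^64 ≡ 3^2 = 9
104^128 ≡ 9^2 = 81
250 = 128 + 64 + 32 + 16 + 8 + 2, so 104^250 ≡ 81·9·3·23·54·33 ≡ 196 (mod 263)
R · y^e mod p:
153^2 = 23409 ≡ 2
153^4 ≡ 2^2 = 4
153^8 ≡ 4^2 = 16
153^16 ≡ 16^2 = 256
153^32 ≡ 256^2 = 65536 ≡ 49
153^64 ≡ 49^2 = 2401 ≡ 34
153^128 ≡ 34^2 = 1156 ≡ 104
152 = 128 + 16 + 8, so 153^152 ≡ 104·256·16 ≡ 187 (mod 263)
97·187 = 18139 ≡ 255 (mod 263)
196 ≠ 255; the check fails.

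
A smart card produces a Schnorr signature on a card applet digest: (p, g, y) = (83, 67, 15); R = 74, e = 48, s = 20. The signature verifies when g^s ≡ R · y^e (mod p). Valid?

no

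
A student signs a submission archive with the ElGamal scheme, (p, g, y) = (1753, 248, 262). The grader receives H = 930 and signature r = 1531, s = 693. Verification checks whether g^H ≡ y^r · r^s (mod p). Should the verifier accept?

reject

Left side g^H mod p:
Squares mod 1753: 248^1≡248, 248^2≡149, 248^4≡1165, 248^8≡403, 248^16≡1133, 248^32≡493, 248^64≡1135, 248^128≡1523, 248^256≡310, 248^512≡1438
930 = 512 + 256 + 128 + 32 + 2, so 248^930 ≡ 1438·310·1523·493·149 ≡ 1455 (mod 1753)
Right side y^r · r^s mod p:
Squares mod 1753: 262^1≡262, 262^2≡277, 262^4≡1350, 262^8≡1133, 262^16≡493, 262^32≡1135, 262^64≡1523, 262^128≡310, 262^256≡1438, 262^512≡1057, 262^1024≡588
1531 = 1024 + 256 + 128 + 64 + 32 + 16 + 8 + 2 + 1, so 262^1531 ≡ 588·1438·310·1523·1135·493·1133·277·262 ≡ 1008 (mod 1753)
Squares mod 1753: 1531^1≡1531, 1531^2≡200, 1531^4≡1434, 1531^8≡87, 1531^16≡557, 1531^32≡1721, 1531^64≡1024, 1531^128≡282, 1531^256≡639, 1531^512≡1625
693 = 512 + 128 + 32 + 16 + 4 + 1, so 1531^693 ≡ 1625·282·1721·557·1434·1531 ≡ 1051 (mod 1753)
1008·1051 = 1059408 ≡ 596 (mod 1753)
1455 ≠ 596, so verification fails.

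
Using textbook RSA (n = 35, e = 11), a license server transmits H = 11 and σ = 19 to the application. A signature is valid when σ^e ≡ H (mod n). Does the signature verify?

σ^2 ≡ 19^2 = 361 ≡ 11
σ^4 ≡ 11^2 = 121 ≡ 16
σ^8 ≡ 16^2 = 256 ≡ 11
11 = 8 + 2 + 1, so σ^11 ≡ 11·11·19 ≡ 24 (mod 35)
The recovered value 24 does not match the digest 11.

does not verify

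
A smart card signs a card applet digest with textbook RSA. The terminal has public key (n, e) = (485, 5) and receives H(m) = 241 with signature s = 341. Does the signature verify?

verifies

s^2 ≡ 341^2 = 116281 ≡ 366
s^4 ≡ 366^2 = 133956 ≡ 96
5 = 4 + 1, so s^5 ≡ 96·341 ≡ 241 (mod 485)
s^5 mod 485 = 241 matches H(m).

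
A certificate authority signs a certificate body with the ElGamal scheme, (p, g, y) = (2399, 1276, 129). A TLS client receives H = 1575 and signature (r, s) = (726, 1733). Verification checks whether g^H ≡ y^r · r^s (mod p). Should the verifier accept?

reject

Left side g^H mod p:
1276^2 = 1628176 ≡ 1654
1276^4 ≡ 1654^2 = 2735716 ≡ 856
1276^8 ≡ 856^2 = 732736 ≡ 1041
1276^16 ≡ 1041^2 = 1083681 ≡ 1732
1276^32 ≡ 1732^2 = 2999824 ≡ 1074
1276^64 ≡ 1074^2 = 1153476 ≡ 1956
1276^128 ≡ 1956^2 = 3825936 ≡ 1930
1276^256 ≡ 1930^2 = 3724900 ≡ 1652
1276^512 ≡ 1652^2 = 2729104 ≡ 1441
1276^1024 ≡ 1441^2 = 2076481 ≡ 1346
1575 = 1024 + 512 + 32 + 4 + 2 + 1, so 1276^1575 ≡ 1346·1441·1074·856·1654·1276 ≡ 620 (mod 2399)
Right side y^r · r^s mod p:
129^2 = 16641 ≡ 2247
129^4 ≡ 2247^2 = 5049009 ≡ 1513
129^8 ≡ 1513^2 = 2289169 ≡ 523
129^16 ≡ 523^2 = 273529 ≡ 43
129^32 ≡ 43^2 = 1849
129^64 ≡ 1849^2 = 3418801 ≡ 226
129^128 ≡ 226^2 = 51076 ≡ 697
129^256 ≡ 697^2 = 485809 ≡ 1211
129^512 ≡ 1211^2 = 1466521 ≡ 732
726 = 512 + 128 + 64 + 16 + 4 + 2, so 129^726 ≡ 732·697·226·43·1513·2247 ≡ 811 (mod 2399)
726^2 = 527076 ≡ 1695
726^4 ≡ 1695^2 = 2873025 ≡ 1422
726^8 ≡ 1422^2 = 2022084 ≡ 2126
726^16 ≡ 2126^2 = 4519876 ≡ 160
726^32 ≡ 160^2 = 25600 ≡ 1610
726^64 ≡ 1610^2 = 2592100 ≡ 1180
726^128 ≡ 1180^2 = 1392400 ≡ 980
726^256 ≡ 980^2 = 960400 ≡ 800
726^512 ≡ 800^2 = 640000 ≡ 1866
726^1024 ≡ 1866^2 = 3481956 ≡ 1007
1733 = 1024 + 512 + 128 + 64 + 4 + 1, so 726^1733 ≡ 1007·1866·980·1180·1422·726 ≡ 1061 (mod 2399)
811·1061 = 860471 ≡ 1629 (mod 2399)
620 ≠ 1629, so verification fails.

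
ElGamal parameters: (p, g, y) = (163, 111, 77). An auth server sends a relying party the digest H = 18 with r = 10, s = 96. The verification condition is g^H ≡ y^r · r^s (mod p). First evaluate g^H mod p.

53

111^2 = 12321 ≡ 96
111^4 ≡ 96^2 = 9216 ≡ 88
111^8 ≡ 88^2 = 7744 ≡ 83
111^16 ≡ 83^2 = 6889 ≡ 43
18 = 16 + 2, so 111^18 ≡ 43·96 ≡ 53 (mod 163)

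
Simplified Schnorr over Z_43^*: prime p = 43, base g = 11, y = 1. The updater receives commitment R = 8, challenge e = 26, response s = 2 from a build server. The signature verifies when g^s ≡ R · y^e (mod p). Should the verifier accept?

reject

g^s mod p:
Squares mod 43: 11^1≡11, 11^2≡35
11^2 ≡ 35 (mod 43)
R · y^e mod p:
Squares mod 43: 1^1≡1, 1^2≡1, 1^4≡1, 1^8≡1, 1^16≡1
26 = 16 + 8 + 2, so 1^26 ≡ 1·1·1 ≡ 1 (mod 43)
8·1 = 8 ≡ 8 (mod 43)
35 ≠ 8; the check fails.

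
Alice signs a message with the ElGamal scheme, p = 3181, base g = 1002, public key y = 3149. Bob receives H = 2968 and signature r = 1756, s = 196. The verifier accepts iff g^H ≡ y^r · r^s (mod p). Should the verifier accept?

accept

Left side g^H mod p:
1002^2 = 1004004 ≡ 1989
1002^4 ≡ 1989^2 = 3956121 ≡ 2138
1002^8 ≡ 2138^2 = 4571044 ≡ 3128
1002^16 ≡ 3128^2 = 9784384 ≡ 2809
1002^32 ≡ 2809^2 = 7890481 ≡ 1601
1002^64 ≡ 1601^2 = 2563201 ≡ 2496
1002^128 ≡ 2496^2 = 6230016 ≡ 1618
1002^256 ≡ 1618^2 = 2617924 ≡ 3142
1002^512 ≡ 3142^2 = 9872164 ≡ 1521
1002^1024 ≡ 1521^2 = 2313441 ≡ 854
1002^2048 ≡ 854^2 = 729316 ≡ 867
2968 = 2048 + 512 + 256 + 128 + 16 + 8, so 1002^2968 ≡ 867·1521·3142·1618·2809·3128 ≡ 2368 (mod 3181)
Right side y^r · r^s mod p:
3149^2 = 9916201 ≡ 1024
3149^4 ≡ 1024^2 = 1048576 ≡ 2027
3149^8 ≡ 2027^2 = 4108729 ≡ 2058
3149^16 ≡ 2058^2 = 4235364 ≡ 1453
3149^32 ≡ 1453^2 = 2111209 ≡ 2206
3149^64 ≡ 2206^2 = 4866436 ≡ 2687
3149^128 ≡ 2687^2 = 7219969 ≡ 2280
3149^256 ≡ 2280^2 = 5198400 ≡ 646
3149^512 ≡ 646^2 = 417316 ≡ 605
3149^1024 ≡ 605^2 = 366025 ≡ 210
1756 = 1024 + 512 + 128 + 64 + 16 + 8 + 4, so 3149^1756 ≡ 210·605·2280·2687·1453·2058·2027 ≡ 243 (mod 3181)
1756^2 = 3083536 ≡ 1147
1756^4 ≡ 1147^2 = 1315609 ≡ 1856
1756^8 ≡ 1856^2 = 3444736 ≡ 2894
1756^16 ≡ 2894^2 = 8375236 ≡ 2844
1756^32 ≡ 2844^2 = 8088336 ≡ 2234
1756^64 ≡ 2234^2 = 4990756 ≡ 2948
1756^128 ≡ 2948^2 = 8690704 ≡ 212
196 = 128 + 64 + 4, so 1756^196 ≡ 212·2948·1856 ≡ 625 (mod 3181)
243·625 = 151875 ≡ 2368 (mod 3181)
2368 ≡ 2368 (mod 3181), so the signature is genuine.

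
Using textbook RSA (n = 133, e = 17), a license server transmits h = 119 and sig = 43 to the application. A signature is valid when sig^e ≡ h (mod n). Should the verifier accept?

sig^17 mod 133 = 99
The recovered value 99 does not match the digest 119.

reject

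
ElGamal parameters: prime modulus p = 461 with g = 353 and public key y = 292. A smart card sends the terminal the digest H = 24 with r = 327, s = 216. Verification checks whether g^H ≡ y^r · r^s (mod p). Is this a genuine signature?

Left side g^H mod p:
Squares mod 461: 353^1≡353, 353^2≡139, 353^4≡420, 353^8≡298, 353^16≡292
24 = 16 + 8, so 353^24 ≡ 292·298 ≡ 348 (mod 461)
Right side y^r · r^s mod p:
Squares mod 461: 292^1≡292, 292^2≡440, 292^4≡441, 292^8≡400, 292^16≡33, 292^32≡167, 292^64≡229, 292^128≡348, 292^256≡322
327 = 256 + 64 + 4 + 2 + 1, so 292^327 ≡ 322·229·441·440·292 ≡ 153 (mod 461)
Squares mod 461: 327^1≡327, 327^2≡438, 327^4≡68, 327^8≡14, 327^16≡196, 327^32≡153, 327^64≡359, 327^128≡262
216 = 128 + 64 + 16 + 8, so 327^216 ≡ 262·359·196·14 ≡ 153 (mod 461)
153·153 = 23409 ≡ 359 (mod 461)
348 ≠ 359, so verification fails.

forged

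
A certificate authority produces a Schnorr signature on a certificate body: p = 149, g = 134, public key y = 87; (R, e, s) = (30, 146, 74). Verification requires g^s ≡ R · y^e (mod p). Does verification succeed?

g^s mod p:
134^2 = 17956 ≡ 76
134^4 ≡ 76^2 = 5776 ≡ 114
134^8 ≡ 114^2 = 12996 ≡ 33
134^16 ≡ 33^2 = 1089 ≡ 46
134^32 ≡ 46^2 = 2116 ≡ 30
134^64 ≡ 30^2 = 900 ≡ 6
74 = 64 + 8 + 2, so 134^74 ≡ 6·33·76 ≡ 148 (mod 149)
R · y^e mod p:
87^2 = 7569 ≡ 119
87^4 ≡ 119^2 = 14161 ≡ 6
87^8 ≡ 6^2 = 36
87^16 ≡ 36^2 = 1296 ≡ 104
87^32 ≡ 104^2 = 10816 ≡ 88
87^64 ≡ 88^2 = 7744 ≡ 145
87^128 ≡ 145^2 = 21025 ≡ 16
146 = 128 + 16 + 2, so 87^146 ≡ 16·104·119 ≡ 144 (mod 149)
30·144 = 4320 ≡ 148 (mod 149)
148 ≡ 148 (mod 149); signature holds.

passes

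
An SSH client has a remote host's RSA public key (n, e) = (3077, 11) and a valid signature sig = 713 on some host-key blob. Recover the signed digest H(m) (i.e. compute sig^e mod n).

645

sig^2 ≡ 713^2 = 508369 ≡ 664
sig^4 ≡ 664^2 = 440896 ≡ 885
sig^8 ≡ 885^2 = 783225 ≡ 1667
11 = 8 + 2 + 1, so sig^11 ≡ 1667·664·713 ≡ 645 (mod 3077)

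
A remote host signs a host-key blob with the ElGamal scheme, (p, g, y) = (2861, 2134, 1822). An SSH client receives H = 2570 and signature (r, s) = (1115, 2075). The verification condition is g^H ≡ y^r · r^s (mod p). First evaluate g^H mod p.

2134^2 = 4553956 ≡ 2105
2134^4 ≡ 2105^2 = 4431025 ≡ 2197
2134^8 ≡ 2197^2 = 4826809 ≡ 302
2134^16 ≡ 302^2 = 91204 ≡ 2513
2134^32 ≡ 2513^2 = 6315169 ≡ 942
2134^64 ≡ 942^2 = 887364 ≡ 454
2134^128 ≡ 454^2 = 206116 ≡ 124
2134^256 ≡ 124^2 = 15376 ≡ 1071
2134^512 ≡ 1071^2 = 1147041 ≡ 2641
2134^1024 ≡ 2641^2 = 6974881 ≡ 2624
2134^2048 ≡ 2624^2 = 6885376 ≡ 1810
2570 = 2048 + 512 + 8 + 2, so 2134^2570 ≡ 1810·2641·302·2105 ≡ 1616 (mod 2861)

1616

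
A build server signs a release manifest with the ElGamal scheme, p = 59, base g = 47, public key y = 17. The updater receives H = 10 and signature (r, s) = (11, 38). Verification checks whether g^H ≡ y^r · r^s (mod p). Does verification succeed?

passes

Left side g^H mod p:
47^10 mod 59 = 15
Right side y^r · r^s mod p:
17^11 mod 59 = 27
11^38 mod 59 = 53
27·53 = 1431 ≡ 15 (mod 59)
15 ≡ 15 (mod 59), so the signature is genuine.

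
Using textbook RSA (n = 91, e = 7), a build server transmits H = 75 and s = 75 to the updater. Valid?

s^2 ≡ 75^2 = 5625 ≡ 74
s^4 ≡ 74^2 = 5476 ≡ 16
7 = 4 + 2 + 1, so s^7 ≡ 16·74·75 ≡ 75 (mod 91)
75 = H, so the signature checks out.

yes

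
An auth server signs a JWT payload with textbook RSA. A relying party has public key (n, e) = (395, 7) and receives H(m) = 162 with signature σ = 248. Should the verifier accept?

σ^2 ≡ 248^2 = 61504 ≡ 279
σ^4 ≡ 279^2 = 77841 ≡ 26
7 = 4 + 2 + 1, so σ^7 ≡ 26·279·248 ≡ 162 (mod 395)
162 = H(m), so the signature checks out.

accept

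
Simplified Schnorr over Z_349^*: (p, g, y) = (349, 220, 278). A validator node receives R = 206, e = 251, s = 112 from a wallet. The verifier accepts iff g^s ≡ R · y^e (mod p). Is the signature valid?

invalid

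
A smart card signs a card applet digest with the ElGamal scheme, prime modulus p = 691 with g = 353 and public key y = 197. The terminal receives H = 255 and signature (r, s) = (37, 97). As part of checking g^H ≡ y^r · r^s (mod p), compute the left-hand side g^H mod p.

310

353^2 = 124609 ≡ 229
353^4 ≡ 229^2 = 52441 ≡ 616
353^8 ≡ 616^2 = 379456 ≡ 97
353^16 ≡ 97^2 = 9409 ≡ 426
353^32 ≡ 426^2 = 181476 ≡ 434
353^64 ≡ 434^2 = 188356 ≡ 404
353^128 ≡ 404^2 = 163216 ≡ 140
255 = 128 + 64 + 32 + 16 + 8 + 4 + 2 + 1, so 353^255 ≡ 140·404·434·426·97·616·229·353 ≡ 310 (mod 691)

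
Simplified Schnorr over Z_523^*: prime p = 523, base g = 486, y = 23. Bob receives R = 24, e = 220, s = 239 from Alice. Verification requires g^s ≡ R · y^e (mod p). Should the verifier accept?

accept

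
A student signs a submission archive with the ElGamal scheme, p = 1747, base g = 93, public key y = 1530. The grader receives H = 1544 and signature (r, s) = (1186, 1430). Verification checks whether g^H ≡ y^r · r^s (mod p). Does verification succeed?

passes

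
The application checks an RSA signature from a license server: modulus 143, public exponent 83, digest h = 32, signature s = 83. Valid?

Squares mod 143: s^1≡83, s^2≡25, s^4≡53, s^8≡92, s^16≡27, s^32≡14, s^64≡53
83 = 64 + 16 + 2 + 1, so s^83 ≡ 53·27·25·83 ≡ 73 (mod 143)
s^83 mod 143 = 73, but h = 32.

no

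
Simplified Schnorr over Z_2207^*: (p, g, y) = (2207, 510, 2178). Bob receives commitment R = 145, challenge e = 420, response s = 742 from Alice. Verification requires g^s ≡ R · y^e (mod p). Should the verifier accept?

accept

g^s mod p:
Squares mod 2207: 510^1≡510, 510^2≡1881, 510^4≡340, 510^8≡836, 510^16≡1484, 510^32≡1877, 510^64≡757, 510^128≡1436, 510^256≡758, 510^512≡744
742 = 512 + 128 + 64 + 32 + 4 + 2, so 510^742 ≡ 744·1436·757·1877·340·1881 ≡ 529 (mod 2207)
R · y^e mod p:
Squares mod 2207: 2178^1≡2178, 2178^2≡841, 2178^4≡1041, 2178^8≡44, 2178^16≡1936, 2178^32≡610, 2178^64≡1324, 2178^128≡618, 2178^256≡113
420 = 256 + 128 + 32 + 4, so 2178^420 ≡ 113·618·610·1041 ≡ 2028 (mod 2207)
145·2028 = 294060 ≡ 529 (mod 2207)
529 ≡ 529 (mod 2207); signature holds.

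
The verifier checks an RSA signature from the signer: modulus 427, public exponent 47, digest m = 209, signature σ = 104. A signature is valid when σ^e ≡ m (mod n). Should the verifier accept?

accept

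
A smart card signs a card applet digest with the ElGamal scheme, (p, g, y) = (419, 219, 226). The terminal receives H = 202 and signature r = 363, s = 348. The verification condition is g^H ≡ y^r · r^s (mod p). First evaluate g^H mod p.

219^2 = 47961 ≡ 195
219^4 ≡ 195^2 = 38025 ≡ 315
219^8 ≡ 315^2 = 99225 ≡ 341
219^16 ≡ 341^2 = 116281 ≡ 218
219^32 ≡ 218^2 = 47524 ≡ 177
219^64 ≡ 177^2 = 31329 ≡ 323
219^128 ≡ 323^2 = 104329 ≡ 417
202 = 128 + 64 + 8 + 2, so 219^202 ≡ 417·323·341·195 ≡ 110 (mod 419)

110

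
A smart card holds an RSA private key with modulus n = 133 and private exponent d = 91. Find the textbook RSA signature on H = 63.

63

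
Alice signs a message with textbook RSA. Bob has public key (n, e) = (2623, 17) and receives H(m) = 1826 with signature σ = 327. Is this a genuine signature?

Squares mod 2623: σ^1≡327, σ^2≡2009, σ^4≡1907, σ^8≡1171, σ^16≡2035
17 = 16 + 1, so σ^17 ≡ 2035·327 ≡ 1826 (mod 2623)
σ^17 mod 2623 = 1826 matches H(m).

genuine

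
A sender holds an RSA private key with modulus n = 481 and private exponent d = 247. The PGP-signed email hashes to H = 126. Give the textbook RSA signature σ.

H^2 ≡ 126^2 = 15876 ≡ 3
H^4 ≡ 3^2 = 9
H^8 ≡ 9^2 = 81
H^16 ≡ 81^2 = 6561 ≡ 308
H^32 ≡ 308^2 = 94864 ≡ 107
H^64 ≡ 107^2 = 11449 ≡ 386
H^128 ≡ 386^2 = 148996 ≡ 367
247 = 128 + 64 + 32 + 16 + 4 + 2 + 1, so H^247 ≡ 367·386·107·308·9·3·126 ≡ 165 (mod 481)

165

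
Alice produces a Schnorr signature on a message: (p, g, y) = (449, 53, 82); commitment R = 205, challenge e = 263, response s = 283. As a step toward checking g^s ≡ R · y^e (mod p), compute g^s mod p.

225

53^2 = 2809 ≡ 115
53^4 ≡ 115^2 = 13225 ≡ 204
53^8 ≡ 204^2 = 41616 ≡ 308
53^16 ≡ 308^2 = 94864 ≡ 125
53^32 ≡ 125^2 = 15625 ≡ 359
53^64 ≡ 359^2 = 128881 ≡ 18
53^128 ≡ 18^2 = 324
53^256 ≡ 324^2 = 104976 ≡ 359
283 = 256 + 16 + 8 + 2 + 1, so 53^283 ≡ 359·125·308·115·53 ≡ 225 (mod 449)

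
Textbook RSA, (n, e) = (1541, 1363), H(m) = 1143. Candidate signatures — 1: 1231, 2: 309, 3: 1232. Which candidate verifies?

3

Candidate 1: 1231^1363 mod 1541 = 1198
Candidate 2: 309^1363 mod 1541 = 398
Candidate 3: 1232^1363 mod 1541 = 1143
  → matches H(m) = 1143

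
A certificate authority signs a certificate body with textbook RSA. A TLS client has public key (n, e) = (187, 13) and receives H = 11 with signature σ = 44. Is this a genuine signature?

genuine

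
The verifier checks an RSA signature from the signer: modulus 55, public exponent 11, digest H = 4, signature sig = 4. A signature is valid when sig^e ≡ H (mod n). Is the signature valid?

sig^2 ≡ 4^2 = 16
sig^4 ≡ 16^2 = 256 ≡ 36
sig^8 ≡ 36^2 = 1296 ≡ 31
11 = 8 + 2 + 1, so sig^11 ≡ 31·16·4 ≡ 4 (mod 55)
sig^11 mod 55 = 4 matches H.

valid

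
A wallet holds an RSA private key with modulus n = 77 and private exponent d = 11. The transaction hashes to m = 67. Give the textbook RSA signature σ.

m^2 ≡ 67^2 = 4489 ≡ 23
m^4 ≡ 23^2 = 529 ≡ 67
m^8 ≡ 67^2 = 4489 ≡ 23
11 = 8 + 2 + 1, so m^11 ≡ 23·23·67 ≡ 23 (mod 77)

23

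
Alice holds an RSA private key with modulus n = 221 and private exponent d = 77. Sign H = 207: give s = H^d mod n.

12

H^2 ≡ 207^2 = 42849 ≡ 196
H^4 ≡ 196^2 = 38416 ≡ 183
H^8 ≡ 183^2 = 33489 ≡ 118
H^16 ≡ 118^2 = 13924 ≡ 1
H^32 ≡ 1^2 = 1
H^64 ≡ 1^2 = 1
77 = 64 + 8 + 4 + 1, so H^77 ≡ 1·118·183·207 ≡ 12 (mod 221)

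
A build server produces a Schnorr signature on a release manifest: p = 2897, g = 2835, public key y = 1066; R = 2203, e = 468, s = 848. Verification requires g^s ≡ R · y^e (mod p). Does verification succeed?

g^s mod p:
2835^2 = 8037225 ≡ 947
2835^4 ≡ 947^2 = 896809 ≡ 1636
2835^8 ≡ 1636^2 = 2676496 ≡ 2565
2835^16 ≡ 2565^2 = 6579225 ≡ 138
2835^32 ≡ 138^2 = 19044 ≡ 1662
2835^64 ≡ 1662^2 = 2762244 ≡ 1403
2835^128 ≡ 1403^2 = 1968409 ≡ 1346
2835^256 ≡ 1346^2 = 1811716 ≡ 1091
2835^512 ≡ 1091^2 = 1190281 ≡ 2511
848 = 512 + 256 + 64 + 16, so 2835^848 ≡ 2511·1091·1403·138 ≡ 1816 (mod 2897)
R · y^e mod p:
1066^2 = 1136356 ≡ 732
1066^4 ≡ 732^2 = 535824 ≡ 2776
1066^8 ≡ 2776^2 = 7706176 ≡ 156
1066^16 ≡ 156^2 = 24336 ≡ 1160
1066^32 ≡ 1160^2 = 1345600 ≡ 1392
1066^64 ≡ 1392^2 = 1937664 ≡ 2468
1066^128 ≡ 2468^2 = 6091024 ≡ 1530
1066^256 ≡ 1530^2 = 2340900 ≡ 124
468 = 256 + 128 + 64 + 16 + 4, so 1066^468 ≡ 124·1530·2468·1160·2776 ≡ 257 (mod 2897)
2203·257 = 566171 ≡ 1256 (mod 2897)
1816 ≠ 1256; the check fails.

fails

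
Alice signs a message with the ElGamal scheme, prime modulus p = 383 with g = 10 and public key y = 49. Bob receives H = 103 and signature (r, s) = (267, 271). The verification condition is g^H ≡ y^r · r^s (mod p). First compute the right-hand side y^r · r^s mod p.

233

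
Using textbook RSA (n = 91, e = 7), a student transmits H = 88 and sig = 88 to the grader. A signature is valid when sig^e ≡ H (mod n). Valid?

sig^2 ≡ 88^2 = 7744 ≡ 9
sig^4 ≡ 9^2 = 81
7 = 4 + 2 + 1, so sig^7 ≡ 81·9·88 ≡ 88 (mod 91)
88 = H, so the signature checks out.

yes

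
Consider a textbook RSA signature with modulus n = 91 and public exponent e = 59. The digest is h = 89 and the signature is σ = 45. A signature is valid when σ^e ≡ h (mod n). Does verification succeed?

passes

σ^2 ≡ 45^2 = 2025 ≡ 23
σ^4 ≡ 23^2 = 529 ≡ 74
σ^8 ≡ 74^2 = 5476 ≡ 16
σ^16 ≡ 16^2 = 256 ≡ 74
σ^32 ≡ 74^2 = 5476 ≡ 16
59 = 32 + 16 + 8 + 2 + 1, so σ^59 ≡ 16·74·16·23·45 ≡ 89 (mod 91)
σ^59 mod 91 = 89 matches h.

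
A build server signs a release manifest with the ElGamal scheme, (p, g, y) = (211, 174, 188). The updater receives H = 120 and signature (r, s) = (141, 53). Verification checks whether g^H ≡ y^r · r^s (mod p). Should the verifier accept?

reject

Left side g^H mod p:
Squares mod 211: 174^1≡174, 174^2≡103, 174^4≡59, 174^8≡105, 174^16≡53, 174^32≡66, 174^64≡136
120 = 64 + 32 + 16 + 8, so 174^120 ≡ 136·66·53·105 ≡ 144 (mod 211)
Right side y^r · r^s mod p:
Squares mod 211: 188^1≡188, 188^2≡107, 188^4≡55, 188^8≡71, 188^16≡188, 188^32≡107, 188^64≡55, 188^128≡71
141 = 128 + 8 + 4 + 1, so 188^141 ≡ 71·71·55·188 ≡ 188 (mod 211)
Squares mod 211: 141^1≡141, 141^2≡47, 141^4≡99, 141^8≡95, 141^16≡163, 141^32≡194
53 = 32 + 16 + 4 + 1, so 141^53 ≡ 194·163·99·141 ≡ 131 (mod 211)
188·131 = 24628 ≡ 152 (mod 211)
144 ≠ 152, so verification fails.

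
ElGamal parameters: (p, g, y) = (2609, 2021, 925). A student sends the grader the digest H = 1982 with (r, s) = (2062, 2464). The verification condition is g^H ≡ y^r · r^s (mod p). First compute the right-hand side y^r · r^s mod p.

Squares mod 2609: 925^1≡925, 925^2≡2482, 925^4≡475, 925^8≡1251, 925^16≡2210, 925^32≡52, 925^64≡95, 925^128≡1198, 925^256≡254, 925^512≡1900, 925^1024≡1753, 925^2048≡2216
2062 = 2048 + 8 + 4 + 2, so 925^2062 ≡ 2216·1251·475·2482 ≡ 758 (mod 2609)
Squares mod 2609: 2062^1≡2062, 2062^2≡1783, 2062^4≡1327, 2062^8≡2463, 2062^16≡444, 2062^32≡1461, 2062^64≡359, 2062^128≡1040, 2062^256≡1474, 2062^512≡1988, 2062^1024≡2118, 2062^2048≡1053
2464 = 2048 + 256 + 128 + 32, so 2062^2464 ≡ 1053·1474·1040·1461 ≡ 1344 (mod 2609)
y^r · r^s ≡ 758·1344 = 1018752 ≡ 1242 (mod 2609)

1242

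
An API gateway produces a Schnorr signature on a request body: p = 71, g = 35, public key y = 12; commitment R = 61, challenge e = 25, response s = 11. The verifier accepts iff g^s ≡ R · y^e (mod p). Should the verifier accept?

g^s mod p:
Squares mod 71: 35^1≡35, 35^2≡18, 35^4≡40, 35^8≡38
11 = 8 + 2 + 1, so 35^11 ≡ 38·18·35 ≡ 13 (mod 71)
R · y^e mod p:
Squares mod 71: 12^1≡12, 12^2≡2, 12^4≡4, 12^8≡16, 12^16≡43
25 = 16 + 8 + 1, so 12^25 ≡ 43·16·12 ≡ 20 (mod 71)
61·20 = 1220 ≡ 13 (mod 71)
13 ≡ 13 (mod 71); signature holds.

accept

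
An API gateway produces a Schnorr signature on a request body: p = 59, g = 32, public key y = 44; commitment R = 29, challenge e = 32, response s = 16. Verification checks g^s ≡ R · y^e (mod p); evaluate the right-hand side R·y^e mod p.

44^2 = 1936 ≡ 48
44^4 ≡ 48^2 = 2304 ≡ 3
44^8 ≡ 3^2 = 9
44^16 ≡ 9^2 = 81 ≡ 22
44^32 ≡ 22^2 = 484 ≡ 12
R · y^e ≡ 29·12 = 348 ≡ 53 (mod 59)

53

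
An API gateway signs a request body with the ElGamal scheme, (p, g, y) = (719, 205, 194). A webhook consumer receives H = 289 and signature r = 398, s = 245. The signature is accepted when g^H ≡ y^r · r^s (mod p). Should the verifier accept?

Left side g^H mod p:
Squares mod 719: 205^1≡205, 205^2≡323, 205^4≡74, 205^8≡443, 205^16≡681, 205^32≡6, 205^64≡36, 205^128≡577, 205^256≡32
289 = 256 + 32 + 1, so 205^289 ≡ 32·6·205 ≡ 534 (mod 719)
Right side y^r · r^s mod p:
Squares mod 719: 194^1≡194, 194^2≡248, 194^4≡389, 194^8≡331, 194^16≡273, 194^32≡472, 194^64≡613, 194^128≡451, 194^256≡643
398 = 256 + 128 + 8 + 4 + 2, so 194^398 ≡ 643·451·331·389·248 ≡ 225 (mod 719)
Squares mod 719: 398^1≡398, 398^2≡224, 398^4≡565, 398^8≡708, 398^16≡121, 398^32≡261, 398^64≡535, 398^128≡63
245 = 128 + 64 + 32 + 16 + 4 + 1, so 398^245 ≡ 63·535·261·121·565·398 ≡ 368 (mod 719)
225·368 = 82800 ≡ 115 (mod 719)
534 ≠ 115, so verification fails.

reject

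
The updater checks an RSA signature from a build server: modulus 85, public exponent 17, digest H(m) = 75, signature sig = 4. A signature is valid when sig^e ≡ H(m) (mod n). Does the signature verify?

Squares mod 85: sig^1≡4, sig^2≡16, sig^4≡1, sig^8≡1, sig^16≡1
17 = 16 + 1, so sig^17 ≡ 1·4 ≡ 4 (mod 85)
The recovered value 4 does not match the digest 75.

does not verify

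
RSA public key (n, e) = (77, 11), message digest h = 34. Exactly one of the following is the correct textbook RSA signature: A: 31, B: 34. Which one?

B

Candidate A: 31^2 = 961 ≡ 37; 31^4 ≡ 37^2 = 1369 ≡ 60; 31^8 ≡ 60^2 = 3600 ≡ 58; 11 = 8 + 2 + 1, so 31^11 ≡ 58·37·31 ≡ 75 (mod 77)
Candidate B: 34^2 = 1156 ≡ 1; 34^4 ≡ 1^2 = 1; 34^8 ≡ 1^2 = 1; 11 = 8 + 2 + 1, so 34^11 ≡ 1·1·34 ≡ 34 (mod 77)
  → matches h = 34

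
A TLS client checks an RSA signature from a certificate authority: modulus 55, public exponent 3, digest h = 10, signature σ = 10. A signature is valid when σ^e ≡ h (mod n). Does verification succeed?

Squares mod 55: σ^1≡10, σ^2≡45
3 = 2 + 1, so σ^3 ≡ 45·10 ≡ 10 (mod 55)
σ^3 mod 55 = 10 matches h.

passes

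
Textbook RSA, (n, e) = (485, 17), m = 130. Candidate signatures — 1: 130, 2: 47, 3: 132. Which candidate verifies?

Candidate 1: Squares mod 485: 130^1≡130, 130^2≡410, 130^4≡290, 130^8≡195, 130^16≡195; 17 = 16 + 1, so 130^17 ≡ 195·130 ≡ 130 (mod 485)
  → matches m = 130
Candidate 2: Squares mod 485: 47^1≡47, 47^2≡269, 47^4≡96, 47^8≡1, 47^16≡1; 17 = 16 + 1, so 47^17 ≡ 1·47 ≡ 47 (mod 485)
Candidate 3: Squares mod 485: 132^1≡132, 132^2≡449, 132^4≡326, 132^8≡61, 132^16≡326; 17 = 16 + 1, so 132^17 ≡ 326·132 ≡ 352 (mod 485)

1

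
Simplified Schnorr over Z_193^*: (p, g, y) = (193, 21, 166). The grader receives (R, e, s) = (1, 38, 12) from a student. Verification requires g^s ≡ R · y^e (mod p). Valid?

no

g^s mod p:
21^2 = 441 ≡ 55
21^4 ≡ 55^2 = 3025 ≡ 130
21^8 ≡ 130^2 = 16900 ≡ 109
12 = 8 + 4, so 21^12 ≡ 109·130 ≡ 81 (mod 193)
R · y^e mod p:
166^2 = 27556 ≡ 150
166^4 ≡ 150^2 = 22500 ≡ 112
166^8 ≡ 112^2 = 12544 ≡ 192
166^16 ≡ 192^2 = 36864 ≡ 1
166^32 ≡ 1^2 = 1
38 = 32 + 4 + 2, so 166^38 ≡ 1·112·150 ≡ 9 (mod 193)
1·9 = 9 ≡ 9 (mod 193)
81 ≠ 9; the check fails.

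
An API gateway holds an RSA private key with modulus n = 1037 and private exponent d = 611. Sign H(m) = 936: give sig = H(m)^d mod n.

Squares mod 1037: (H(m))^1≡936, (H(m))^2≡868, (H(m))^4≡562, (H(m))^8≡596, (H(m))^16≡562, (H(m))^32≡596, (H(m))^64≡562, (H(m))^128≡596, (H(m))^256≡562, (H(m))^512≡596
611 = 512 + 64 + 32 + 2 + 1, so (H(m))^611 ≡ 596·562·596·868·936 ≡ 154 (mod 1037)

154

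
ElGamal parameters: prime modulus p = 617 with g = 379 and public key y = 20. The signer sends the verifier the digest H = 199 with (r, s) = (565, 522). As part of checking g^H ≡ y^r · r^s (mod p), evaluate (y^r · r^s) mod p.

439

20^565 mod 617 = 238
565^522 mod 617 = 497
y^r · r^s ≡ 238·497 = 118286 ≡ 439 (mod 617)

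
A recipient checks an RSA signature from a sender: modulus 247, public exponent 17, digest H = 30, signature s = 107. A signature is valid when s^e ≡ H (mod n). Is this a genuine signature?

forged

s^2 ≡ 107^2 = 11449 ≡ 87
s^4 ≡ 87^2 = 7569 ≡ 159
s^8 ≡ 159^2 = 25281 ≡ 87
s^16 ≡ 87^2 = 7569 ≡ 159
17 = 16 + 1, so s^17 ≡ 159·107 ≡ 217 (mod 247)
s^17 mod 247 = 217, but H = 30.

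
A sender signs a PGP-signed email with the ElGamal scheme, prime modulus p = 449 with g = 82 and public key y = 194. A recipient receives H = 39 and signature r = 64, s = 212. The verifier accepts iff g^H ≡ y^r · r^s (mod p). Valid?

Left side g^H mod p:
82^2 = 6724 ≡ 438
82^4 ≡ 438^2 = 191844 ≡ 121
82^8 ≡ 121^2 = 14641 ≡ 273
82^16 ≡ 273^2 = 74529 ≡ 444
82^32 ≡ 444^2 = 197136 ≡ 25
39 = 32 + 4 + 2 + 1, so 82^39 ≡ 25·121·438·82 ≡ 23 (mod 449)
Right side y^r · r^s mod p:
194^2 = 37636 ≡ 369
194^4 ≡ 369^2 = 136161 ≡ 114
194^8 ≡ 114^2 = 12996 ≡ 424
194^16 ≡ 424^2 = 179776 ≡ 176
194^32 ≡ 176^2 = 30976 ≡ 444
194^64 ≡ 444^2 = 197136 ≡ 25
64^2 = 4096 ≡ 55
64^4 ≡ 55^2 = 3025 ≡ 331
64^8 ≡ 331^2 = 109561 ≡ 5
64^16 ≡ 5^2 = 25
64^32 ≡ 25^2 = 625 ≡ 176
64^64 ≡ 176^2 = 30976 ≡ 444
64^128 ≡ 444^2 = 197136 ≡ 25
212 = 128 + 64 + 16 + 4, so 64^212 ≡ 25·444·25·331 ≡ 121 (mod 449)
25·121 = 3025 ≡ 331 (mod 449)
23 ≠ 331, so verification fails.

no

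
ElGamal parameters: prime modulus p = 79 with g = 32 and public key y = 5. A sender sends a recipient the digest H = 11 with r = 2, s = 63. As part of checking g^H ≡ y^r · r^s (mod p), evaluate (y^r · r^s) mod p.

45

5^2 = 25
2^2 = 4
2^4 ≡ 4^2 = 16
2^8 ≡ 16^2 = 256 ≡ 19
2^16 ≡ 19^2 = 361 ≡ 45
2^32 ≡ 45^2 = 2025 ≡ 50
63 = 32 + 16 + 8 + 4 + 2 + 1, so 2^63 ≡ 50·45·19·16·4·2 ≡ 65 (mod 79)
y^r · r^s ≡ 25·65 = 1625 ≡ 45 (mod 79)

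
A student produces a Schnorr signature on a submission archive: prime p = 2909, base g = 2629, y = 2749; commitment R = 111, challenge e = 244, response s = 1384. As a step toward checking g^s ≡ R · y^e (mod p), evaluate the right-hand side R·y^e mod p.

827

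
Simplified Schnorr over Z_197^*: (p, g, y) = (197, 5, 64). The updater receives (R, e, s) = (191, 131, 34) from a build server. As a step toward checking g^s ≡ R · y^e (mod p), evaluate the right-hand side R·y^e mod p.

173

64^131 mod 197 = 4
R · y^e ≡ 191·4 = 764 ≡ 173 (mod 197)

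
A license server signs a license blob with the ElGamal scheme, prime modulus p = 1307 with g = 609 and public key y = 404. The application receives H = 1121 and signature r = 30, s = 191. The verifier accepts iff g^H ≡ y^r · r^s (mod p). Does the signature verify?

does not verify

Left side g^H mod p:
609^2 = 370881 ≡ 1000
609^4 ≡ 1000^2 = 1000000 ≡ 145
609^8 ≡ 145^2 = 21025 ≡ 113
609^16 ≡ 113^2 = 12769 ≡ 1006
609^32 ≡ 1006^2 = 1012036 ≡ 418
609^64 ≡ 418^2 = 174724 ≡ 893
609^128 ≡ 893^2 = 797449 ≡ 179
609^256 ≡ 179^2 = 32041 ≡ 673
609^512 ≡ 673^2 = 452929 ≡ 707
609^1024 ≡ 707^2 = 499849 ≡ 575
1121 = 1024 + 64 + 32 + 1, so 609^1121 ≡ 575·893·418·609 ≡ 1048 (mod 1307)
Right side y^r · r^s mod p:
404^2 = 163216 ≡ 1148
404^4 ≡ 1148^2 = 1317904 ≡ 448
404^8 ≡ 448^2 = 200704 ≡ 733
404^16 ≡ 733^2 = 537289 ≡ 112
30 = 16 + 8 + 4 + 2, so 404^30 ≡ 112·733·448·1148 ≡ 776 (mod 1307)
30^2 = 900
30^4 ≡ 900^2 = 810000 ≡ 967
30^8 ≡ 967^2 = 935089 ≡ 584
30^16 ≡ 584^2 = 341056 ≡ 1236
30^32 ≡ 1236^2 = 1527696 ≡ 1120
30^64 ≡ 1120^2 = 1254400 ≡ 987
30^128 ≡ 987^2 = 974169 ≡ 454
191 = 128 + 32 + 16 + 8 + 4 + 2 + 1, so 30^191 ≡ 454·1120·1236·584·967·900·30 ≡ 821 (mod 1307)
776·821 = 637096 ≡ 587 (mod 1307)
1048 ≠ 587, so verification fails.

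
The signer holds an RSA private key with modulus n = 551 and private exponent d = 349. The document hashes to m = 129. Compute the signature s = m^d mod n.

m^349 mod 551 = 241

241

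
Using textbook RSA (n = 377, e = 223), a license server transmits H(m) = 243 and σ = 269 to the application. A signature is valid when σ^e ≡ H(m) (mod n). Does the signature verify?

verifies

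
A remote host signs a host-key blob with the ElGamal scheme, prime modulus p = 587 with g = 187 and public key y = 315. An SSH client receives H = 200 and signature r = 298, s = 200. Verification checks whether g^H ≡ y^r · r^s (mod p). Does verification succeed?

Left side g^H mod p:
187^200 mod 587 = 452
Right side y^r · r^s mod p:
315^298 mod 587 = 160
298^200 mod 587 = 311
160·311 = 49760 ≡ 452 (mod 587)
452 ≡ 452 (mod 587), so the signature is genuine.

passes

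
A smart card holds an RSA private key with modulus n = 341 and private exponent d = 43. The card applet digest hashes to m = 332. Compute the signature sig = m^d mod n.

m^2 ≡ 332^2 = 110224 ≡ 81
m^4 ≡ 81^2 = 6561 ≡ 82
m^8 ≡ 82^2 = 6724 ≡ 245
m^16 ≡ 245^2 = 60025 ≡ 9
m^32 ≡ 9^2 = 81
43 = 32 + 8 + 2 + 1, so m^43 ≡ 81·245·81·332 ≡ 261 (mod 341)

261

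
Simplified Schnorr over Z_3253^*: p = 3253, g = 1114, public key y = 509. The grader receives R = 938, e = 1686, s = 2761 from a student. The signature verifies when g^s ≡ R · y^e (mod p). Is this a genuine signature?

g^s mod p:
1114^2 = 1240996 ≡ 1603
1114^4 ≡ 1603^2 = 2569609 ≡ 2992
1114^8 ≡ 2992^2 = 8952064 ≡ 3061
1114^16 ≡ 3061^2 = 9369721 ≡ 1081
1114^32 ≡ 1081^2 = 1168561 ≡ 734
1114^64 ≡ 734^2 = 538756 ≡ 2011
1114^128 ≡ 2011^2 = 4044121 ≡ 642
1114^256 ≡ 642^2 = 412164 ≡ 2286
1114^512 ≡ 2286^2 = 5225796 ≡ 1478
1114^1024 ≡ 1478^2 = 2184484 ≡ 1721
1114^2048 ≡ 1721^2 = 2961841 ≡ 1611
2761 = 2048 + 512 + 128 + 64 + 8 + 1, so 1114^2761 ≡ 1611·1478·642·2011·3061·1114 ≡ 801 (mod 3253)
R · y^e mod p:
509^2 = 259081 ≡ 2094
509^4 ≡ 2094^2 = 4384836 ≡ 3045
509^8 ≡ 3045^2 = 9272025 ≡ 975
509^16 ≡ 975^2 = 950625 ≡ 749
509^32 ≡ 749^2 = 561001 ≡ 1485
509^64 ≡ 1485^2 = 2205225 ≡ 2944
509^128 ≡ 2944^2 = 8667136 ≡ 1144
509^256 ≡ 1144^2 = 1308736 ≡ 1030
509^512 ≡ 1030^2 = 1060900 ≡ 422
509^1024 ≡ 422^2 = 178084 ≡ 2422
1686 = 1024 + 512 + 128 + 16 + 4 + 2, so 509^1686 ≡ 2422·422·1144·749·3045·2094 ≡ 1237 (mod 3253)
938·1237 = 1160306 ≡ 2238 (mod 3253)
801 ≠ 2238; the check fails.

forged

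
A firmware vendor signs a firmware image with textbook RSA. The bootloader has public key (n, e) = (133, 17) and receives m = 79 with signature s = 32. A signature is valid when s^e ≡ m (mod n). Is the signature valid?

Squares mod 133: s^1≡32, s^2≡93, s^4≡4, s^8≡16, s^16≡123
17 = 16 + 1, so s^17 ≡ 123·32 ≡ 79 (mod 133)
s^17 mod 133 = 79 matches m.

valid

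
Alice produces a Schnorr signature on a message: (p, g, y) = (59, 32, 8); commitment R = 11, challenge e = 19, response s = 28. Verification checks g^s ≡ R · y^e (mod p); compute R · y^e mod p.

Squares mod 59: 8^1≡8, 8^2≡5, 8^4≡25, 8^8≡35, 8^16≡45
19 = 16 + 2 + 1, so 8^19 ≡ 45·5·8 ≡ 30 (mod 59)
R · y^e ≡ 11·30 = 330 ≡ 35 (mod 59)

35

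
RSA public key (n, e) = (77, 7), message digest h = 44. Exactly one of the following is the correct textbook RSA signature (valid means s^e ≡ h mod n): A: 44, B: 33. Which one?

A

Candidate A: 44^2 = 1936 ≡ 11; 44^4 ≡ 11^2 = 121 ≡ 44; 7 = 4 + 2 + 1, so 44^7 ≡ 44·11·44 ≡ 44 (mod 77)
  → matches h = 44
Candidate B: 33^2 = 1089 ≡ 11; 33^4 ≡ 11^2 = 121 ≡ 44; 7 = 4 + 2 + 1, so 33^7 ≡ 44·11·33 ≡ 33 (mod 77)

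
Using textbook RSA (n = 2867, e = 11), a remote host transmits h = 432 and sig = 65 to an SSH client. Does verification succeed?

passes

sig^2 ≡ 65^2 = 4225 ≡ 1358
sig^4 ≡ 1358^2 = 1844164 ≡ 683
sig^8 ≡ 683^2 = 466489 ≡ 2035
11 = 8 + 2 + 1, so sig^11 ≡ 2035·1358·65 ≡ 432 (mod 2867)
Since 432 equals the digest 432, verification succeeds.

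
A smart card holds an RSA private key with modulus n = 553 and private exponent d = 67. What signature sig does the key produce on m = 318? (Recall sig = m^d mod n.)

m^2 ≡ 318^2 = 101124 ≡ 478
m^4 ≡ 478^2 = 228484 ≡ 95
m^8 ≡ 95^2 = 9025 ≡ 177
m^16 ≡ 177^2 = 31329 ≡ 361
m^32 ≡ 361^2 = 130321 ≡ 366
m^64 ≡ 366^2 = 133956 ≡ 130
67 = 64 + 2 + 1, so m^67 ≡ 130·478·318 ≡ 171 (mod 553)

171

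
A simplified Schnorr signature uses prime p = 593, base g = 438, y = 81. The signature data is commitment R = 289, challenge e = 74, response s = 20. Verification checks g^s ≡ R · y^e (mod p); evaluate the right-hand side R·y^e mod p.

304

81^2 = 6561 ≡ 38
81^4 ≡ 38^2 = 1444 ≡ 258
81^8 ≡ 258^2 = 66564 ≡ 148
81^16 ≡ 148^2 = 21904 ≡ 556
81^32 ≡ 556^2 = 309136 ≡ 183
81^64 ≡ 183^2 = 33489 ≡ 281
74 = 64 + 8 + 2, so 81^74 ≡ 281·148·38 ≡ 592 (mod 593)
R · y^e ≡ 289·592 = 171088 ≡ 304 (mod 593)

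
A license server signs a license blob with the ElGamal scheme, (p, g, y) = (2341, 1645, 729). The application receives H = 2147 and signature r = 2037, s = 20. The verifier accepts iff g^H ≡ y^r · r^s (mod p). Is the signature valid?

valid

Left side g^H mod p:
1645^2 = 2706025 ≡ 2170
1645^4 ≡ 2170^2 = 4708900 ≡ 1149
1645^8 ≡ 1149^2 = 1320201 ≡ 2218
1645^16 ≡ 2218^2 = 4919524 ≡ 1083
1645^32 ≡ 1083^2 = 1172889 ≡ 48
1645^64 ≡ 48^2 = 2304
1645^128 ≡ 2304^2 = 5308416 ≡ 1369
1645^256 ≡ 1369^2 = 1874161 ≡ 1361
1645^512 ≡ 1361^2 = 1852321 ≡ 590
1645^1024 ≡ 590^2 = 348100 ≡ 1632
1645^2048 ≡ 1632^2 = 2663424 ≡ 1707
2147 = 2048 + 64 + 32 + 2 + 1, so 1645^2147 ≡ 1707·2304·48·2170·1645 ≡ 2170 (mod 2341)
Right side y^r · r^s mod p:
729^2 = 531441 ≡ 34
729^4 ≡ 34^2 = 1156
729^8 ≡ 1156^2 = 1336336 ≡ 1966
729^16 ≡ 1966^2 = 3865156 ≡ 165
729^32 ≡ 165^2 = 27225 ≡ 1474
729^64 ≡ 1474^2 = 2172676 ≡ 228
729^128 ≡ 228^2 = 51984 ≡ 482
729^256 ≡ 482^2 = 232324 ≡ 565
729^512 ≡ 565^2 = 319225 ≡ 849
729^1024 ≡ 849^2 = 720801 ≡ 2114
2037 = 1024 + 512 + 256 + 128 + 64 + 32 + 16 + 4 + 1, so 729^2037 ≡ 2114·849·565·482·228·1474·165·1156·729 ≡ 590 (mod 2341)
2037^2 = 4149369 ≡ 1117
2037^4 ≡ 1117^2 = 1247689 ≡ 2277
2037^8 ≡ 2277^2 = 5184729 ≡ 1755
2037^16 ≡ 1755^2 = 3080025 ≡ 1610
20 = 16 + 4, so 2037^20 ≡ 1610·2277 ≡ 2305 (mod 2341)
590·2305 = 1359950 ≡ 2170 (mod 2341)
2170 ≡ 2170 (mod 2341), so the signature is genuine.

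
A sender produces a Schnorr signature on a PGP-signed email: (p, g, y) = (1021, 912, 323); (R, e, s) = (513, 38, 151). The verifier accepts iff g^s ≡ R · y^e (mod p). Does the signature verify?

does not verify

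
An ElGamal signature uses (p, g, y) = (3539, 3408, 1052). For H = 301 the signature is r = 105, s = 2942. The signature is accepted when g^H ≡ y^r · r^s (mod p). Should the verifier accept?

Left side g^H mod p:
3408^2 = 11614464 ≡ 3005
3408^4 ≡ 3005^2 = 9030025 ≡ 2036
3408^8 ≡ 2036^2 = 4145296 ≡ 1127
3408^16 ≡ 1127^2 = 1270129 ≡ 3167
3408^32 ≡ 3167^2 = 10029889 ≡ 363
3408^64 ≡ 363^2 = 131769 ≡ 826
3408^128 ≡ 826^2 = 682276 ≡ 2788
3408^256 ≡ 2788^2 = 7772944 ≡ 1300
301 = 256 + 32 + 8 + 4 + 1, so 3408^301 ≡ 1300·363·1127·2036·3408 ≡ 1069 (mod 3539)
Right side y^r · r^s mod p:
1052^2 = 1106704 ≡ 2536
1052^4 ≡ 2536^2 = 6431296 ≡ 933
1052^8 ≡ 933^2 = 870489 ≡ 3434
1052^16 ≡ 3434^2 = 11792356 ≡ 408
1052^32 ≡ 408^2 = 166464 ≡ 131
1052^64 ≡ 131^2 = 17161 ≡ 3005
105 = 64 + 32 + 8 + 1, so 1052^105 ≡ 3005·131·3434·1052 ≡ 2538 (mod 3539)
105^2 = 11025 ≡ 408
105^4 ≡ 408^2 = 166464 ≡ 131
105^8 ≡ 131^2 = 17161 ≡ 3005
105^16 ≡ 3005^2 = 9030025 ≡ 2036
105^32 ≡ 2036^2 = 4145296 ≡ 1127
105^64 ≡ 1127^2 = 1270129 ≡ 3167
105^128 ≡ 3167^2 = 10029889 ≡ 363
105^256 ≡ 363^2 = 131769 ≡ 826
105^512 ≡ 826^2 = 682276 ≡ 2788
105^1024 ≡ 2788^2 = 7772944 ≡ 1300
105^2048 ≡ 1300^2 = 1690000 ≡ 1897
2942 = 2048 + 512 + 256 + 64 + 32 + 16 + 8 + 4 + 2, so 105^2942 ≡ 1897·2788·826·3167·1127·2036·3005·131·408 ≡ 803 (mod 3539)
2538·803 = 2038014 ≡ 3089 (mod 3539)
1069 ≠ 3089, so verification fails.

reject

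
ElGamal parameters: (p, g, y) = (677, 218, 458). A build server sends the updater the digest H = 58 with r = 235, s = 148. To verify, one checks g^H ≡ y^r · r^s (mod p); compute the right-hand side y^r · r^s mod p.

484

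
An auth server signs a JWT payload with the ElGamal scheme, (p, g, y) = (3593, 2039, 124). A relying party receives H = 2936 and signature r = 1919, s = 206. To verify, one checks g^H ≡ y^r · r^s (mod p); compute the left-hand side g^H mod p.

1591

2039^2 = 4157521 ≡ 420
2039^4 ≡ 420^2 = 176400 ≡ 343
2039^8 ≡ 343^2 = 117649 ≡ 2673
2039^16 ≡ 2673^2 = 7144929 ≡ 2045
2039^32 ≡ 2045^2 = 4182025 ≡ 3366
2039^64 ≡ 3366^2 = 11329956 ≡ 1227
2039^128 ≡ 1227^2 = 1505529 ≡ 62
2039^256 ≡ 62^2 = 3844 ≡ 251
2039^512 ≡ 251^2 = 63001 ≡ 1920
2039^1024 ≡ 1920^2 = 3686400 ≡ 3575
2039^2048 ≡ 3575^2 = 12780625 ≡ 324
2936 = 2048 + 512 + 256 + 64 + 32 + 16 + 8, so 2039^2936 ≡ 324·1920·251·1227·3366·2045·2673 ≡ 1591 (mod 3593)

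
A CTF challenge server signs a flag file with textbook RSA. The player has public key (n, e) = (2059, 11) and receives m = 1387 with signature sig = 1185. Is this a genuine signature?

genuine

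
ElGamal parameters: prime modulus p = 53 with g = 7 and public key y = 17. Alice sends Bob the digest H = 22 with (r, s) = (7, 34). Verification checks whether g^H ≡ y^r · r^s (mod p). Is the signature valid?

Left side g^H mod p:
7^22 mod 53 = 10
Right side y^r · r^s mod p:
17^7 mod 53 = 6
7^34 mod 53 = 44
6·44 = 264 ≡ 52 (mod 53)
10 ≠ 52, so verification fails.

invalid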